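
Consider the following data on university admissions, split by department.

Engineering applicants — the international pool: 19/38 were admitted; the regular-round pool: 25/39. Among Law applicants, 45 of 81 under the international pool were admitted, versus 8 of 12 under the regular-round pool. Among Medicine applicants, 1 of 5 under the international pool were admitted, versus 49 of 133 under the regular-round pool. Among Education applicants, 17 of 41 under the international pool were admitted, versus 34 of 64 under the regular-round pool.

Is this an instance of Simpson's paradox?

Yes

Engineering: the international pool 19/38 = 50.0%, the regular-round pool 25/39 = 64.1% → the regular-round pool
Law: the international pool 45/81 = 55.6%, the regular-round pool 8/12 = 66.7% → the regular-round pool
Medicine: the international pool 1/5 = 20.0%, the regular-round pool 49/133 = 36.8% → the regular-round pool
Education: the international pool 17/41 = 41.5%, the regular-round pool 34/64 = 53.1% → the regular-round pool
Overall: the international pool 82/165 = 49.7%, the regular-round pool 116/248 = 46.8% → the international pool
The regular-round pool wins each department group but the international pool wins overall — the comparison reverses. The regular-round pool's applicants skew toward Medicine, which has a lower base rate.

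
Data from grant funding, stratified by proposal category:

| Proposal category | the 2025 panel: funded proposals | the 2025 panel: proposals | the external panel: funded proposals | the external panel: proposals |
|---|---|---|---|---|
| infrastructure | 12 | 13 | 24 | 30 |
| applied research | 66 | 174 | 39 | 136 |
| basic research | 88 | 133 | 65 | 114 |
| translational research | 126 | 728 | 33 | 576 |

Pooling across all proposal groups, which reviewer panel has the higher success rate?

the 2025 panel

Infrastructure: the 2025 panel 12/13 = 92.3%, the external panel 24/30 = 80.0% → the 2025 panel
Applied research: the 2025 panel 66/174 = 37.9%, the external panel 39/136 = 28.7% → the 2025 panel
Basic research: the 2025 panel 88/133 = 66.2%, the external panel 65/114 = 57.0% → the 2025 panel
Translational research: the 2025 panel 126/728 = 17.3%, the external panel 33/576 = 5.7% → the 2025 panel
Overall: the 2025 panel 292/1048 = 27.9%, the external panel 161/856 = 18.8% → the 2025 panel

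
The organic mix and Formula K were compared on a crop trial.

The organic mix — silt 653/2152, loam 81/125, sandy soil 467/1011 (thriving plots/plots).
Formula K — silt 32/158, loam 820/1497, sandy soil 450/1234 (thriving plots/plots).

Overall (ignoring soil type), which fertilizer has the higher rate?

Silt: the organic mix 653/2152 = 30.3%, Formula K 32/158 = 20.3% → the organic mix
Loam: the organic mix 81/125 = 64.8%, Formula K 820/1497 = 54.8% → the organic mix
Sandy soil: the organic mix 467/1011 = 46.2%, Formula K 450/1234 = 36.5% → the organic mix
Overall: the organic mix 1201/3288 = 36.5%, Formula K 1302/2889 = 45.1% → Formula K
(The organic mix wins every soil group but Formula K wins overall — the organic mix's plots skew toward the low-rate silt group.)

Formula K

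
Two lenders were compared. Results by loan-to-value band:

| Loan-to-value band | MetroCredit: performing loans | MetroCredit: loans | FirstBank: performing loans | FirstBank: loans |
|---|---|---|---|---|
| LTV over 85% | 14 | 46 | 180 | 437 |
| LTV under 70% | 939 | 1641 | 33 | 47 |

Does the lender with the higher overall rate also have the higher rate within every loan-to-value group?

No

LTV over 85%: MetroCredit 14/46 = 30.4%, FirstBank 180/437 = 41.2% → FirstBank
LTV under 70%: MetroCredit 939/1641 = 57.2%, FirstBank 33/47 = 70.2% → FirstBank
Overall: MetroCredit 953/1687 = 56.5%, FirstBank 213/484 = 44.0% → MetroCredit
FirstBank wins each loan-to-value group but MetroCredit wins overall — the comparison reverses. FirstBank's loans skew toward LTV over 85%, which has a lower base rate.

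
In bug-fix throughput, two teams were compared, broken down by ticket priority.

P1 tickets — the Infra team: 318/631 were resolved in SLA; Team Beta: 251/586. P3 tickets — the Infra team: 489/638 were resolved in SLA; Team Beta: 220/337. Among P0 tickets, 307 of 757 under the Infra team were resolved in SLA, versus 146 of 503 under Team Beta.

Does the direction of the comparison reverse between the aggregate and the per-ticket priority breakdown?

No

P1: the Infra team 318/631 = 50.4%, Team Beta 251/586 = 42.8% → the Infra team
P3: the Infra team 489/638 = 76.6%, Team Beta 220/337 = 65.3% → the Infra team
P0: the Infra team 307/757 = 40.6%, Team Beta 146/503 = 29.0% → the Infra team
Overall: the Infra team 1114/2026 = 55.0%, Team Beta 617/1426 = 43.3% → the Infra team
The Infra team wins overall and in every ticket group — no reversal.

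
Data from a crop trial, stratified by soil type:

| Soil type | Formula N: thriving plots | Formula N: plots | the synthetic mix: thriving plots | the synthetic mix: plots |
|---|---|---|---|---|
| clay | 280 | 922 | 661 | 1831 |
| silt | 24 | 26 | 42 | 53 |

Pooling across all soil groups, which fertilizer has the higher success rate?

the synthetic mix

Clay: Formula N 280/922 = 30.4%, the synthetic mix 661/1831 = 36.1% → the synthetic mix
Silt: Formula N 24/26 = 92.3%, the synthetic mix 42/53 = 79.2% → Formula N
Overall: Formula N 304/948 = 32.1%, the synthetic mix 703/1884 = 37.3% → the synthetic mix
(Neither sweeps every soil group, but the synthetic mix has the higher pooled rate.)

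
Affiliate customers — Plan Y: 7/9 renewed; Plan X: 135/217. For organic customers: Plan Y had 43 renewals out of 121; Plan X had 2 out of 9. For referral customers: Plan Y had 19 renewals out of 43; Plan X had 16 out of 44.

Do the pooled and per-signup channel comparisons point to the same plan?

No

Affiliate: Plan Y 7/9 = 77.8%, Plan X 135/217 = 62.2% → Plan Y
Organic: Plan Y 43/121 = 35.5%, Plan X 2/9 = 22.2% → Plan Y
Referral: Plan Y 19/43 = 44.2%, Plan X 16/44 = 36.4% → Plan Y
Overall: Plan Y 69/173 = 39.9%, Plan X 153/270 = 56.7% → Plan X
Plan Y wins each signup group but Plan X wins overall — the comparison reverses. Plan Y's customers skew toward organic, which has a lower base rate.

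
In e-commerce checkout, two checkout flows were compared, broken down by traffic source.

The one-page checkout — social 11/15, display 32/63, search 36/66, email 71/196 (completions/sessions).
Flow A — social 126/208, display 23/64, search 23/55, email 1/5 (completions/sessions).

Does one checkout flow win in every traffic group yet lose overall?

Yes

Social: the one-page checkout 11/15 = 73.3%, Flow A 126/208 = 60.6% → the one-page checkout
Display: the one-page checkout 32/63 = 50.8%, Flow A 23/64 = 35.9% → the one-page checkout
Search: the one-page checkout 36/66 = 54.5%, Flow A 23/55 = 41.8% → the one-page checkout
Email: the one-page checkout 71/196 = 36.2%, Flow A 1/5 = 20.0% → the one-page checkout
Overall: the one-page checkout 150/340 = 44.1%, Flow A 173/332 = 52.1% → Flow A
The one-page checkout wins each traffic group but Flow A wins overall — the comparison reverses. The one-page checkout's sessions skew toward email, which has a lower base rate.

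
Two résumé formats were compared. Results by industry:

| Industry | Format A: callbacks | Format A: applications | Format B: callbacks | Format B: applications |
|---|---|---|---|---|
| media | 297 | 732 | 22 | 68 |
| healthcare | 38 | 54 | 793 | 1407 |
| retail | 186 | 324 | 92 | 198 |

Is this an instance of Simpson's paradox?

Yes

Media: Format A 297/732 = 40.6%, Format B 22/68 = 32.4% → Format A
Healthcare: Format A 38/54 = 70.4%, Format B 793/1407 = 56.4% → Format A
Retail: Format A 186/324 = 57.4%, Format B 92/198 = 46.5% → Format A
Overall: Format A 521/1110 = 46.9%, Format B 907/1673 = 54.2% → Format B
Format A wins each industry group but Format B wins overall — the comparison reverses. Format A's applications skew toward media, which has a lower base rate.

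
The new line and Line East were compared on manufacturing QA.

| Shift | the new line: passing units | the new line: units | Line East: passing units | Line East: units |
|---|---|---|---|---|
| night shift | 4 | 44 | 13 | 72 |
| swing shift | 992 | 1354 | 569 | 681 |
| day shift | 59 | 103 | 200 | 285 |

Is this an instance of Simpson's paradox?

No

Night shift: the new line 4/44 = 9.1%, Line East 13/72 = 18.1% → Line East
Swing shift: the new line 992/1354 = 73.3%, Line East 569/681 = 83.6% → Line East
Day shift: the new line 59/103 = 57.3%, Line East 200/285 = 70.2% → Line East
Overall: the new line 1055/1501 = 70.3%, Line East 782/1038 = 75.3% → Line East
Line East wins overall and in every shift group — no reversal.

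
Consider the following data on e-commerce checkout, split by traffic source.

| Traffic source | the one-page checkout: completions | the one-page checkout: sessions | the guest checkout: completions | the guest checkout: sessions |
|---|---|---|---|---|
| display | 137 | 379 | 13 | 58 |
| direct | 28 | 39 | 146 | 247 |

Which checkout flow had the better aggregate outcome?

the guest checkout

Display: the one-page checkout 137/379 = 36.1%, the guest checkout 13/58 = 22.4% → the one-page checkout
Direct: the one-page checkout 28/39 = 71.8%, the guest checkout 146/247 = 59.1% → the one-page checkout
Overall: the one-page checkout 165/418 = 39.5%, the guest checkout 159/305 = 52.1% → the guest checkout
(The one-page checkout wins every traffic group but the guest checkout wins overall — the one-page checkout's sessions skew toward the low-rate display group.)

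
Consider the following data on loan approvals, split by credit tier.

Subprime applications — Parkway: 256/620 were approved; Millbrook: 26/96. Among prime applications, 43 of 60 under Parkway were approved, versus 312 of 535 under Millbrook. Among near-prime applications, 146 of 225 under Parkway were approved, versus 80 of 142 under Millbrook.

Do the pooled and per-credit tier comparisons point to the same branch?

No

Subprime: Parkway 256/620 = 41.3%, Millbrook 26/96 = 27.1% → Parkway
Prime: Parkway 43/60 = 71.7%, Millbrook 312/535 = 58.3% → Parkway
Near-prime: Parkway 146/225 = 64.9%, Millbrook 80/142 = 56.3% → Parkway
Overall: Parkway 445/905 = 49.2%, Millbrook 418/773 = 54.1% → Millbrook
Parkway wins each credit group but Millbrook wins overall — the comparison reverses. Parkway's applications skew toward subprime, which has a lower base rate.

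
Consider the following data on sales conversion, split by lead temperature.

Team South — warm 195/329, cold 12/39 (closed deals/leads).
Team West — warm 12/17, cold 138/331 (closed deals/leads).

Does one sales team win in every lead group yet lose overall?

Warm: Team South 195/329 = 59.3%, Team West 12/17 = 70.6% → Team West
Cold: Team South 12/39 = 30.8%, Team West 138/331 = 41.7% → Team West
Overall: Team South 207/368 = 56.2%, Team West 150/348 = 43.1% → Team South
Team West wins each lead group but Team South wins overall — the comparison reverses. Team West's leads skew toward cold, which has a lower base rate.

Yes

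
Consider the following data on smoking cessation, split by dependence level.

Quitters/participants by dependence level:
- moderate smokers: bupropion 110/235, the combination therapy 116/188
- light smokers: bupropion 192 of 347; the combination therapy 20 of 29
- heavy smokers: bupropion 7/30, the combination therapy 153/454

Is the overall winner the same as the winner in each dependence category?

No

Moderate smokers: bupropion 110/235 = 46.8%, the combination therapy 116/188 = 61.7% → the combination therapy
Light smokers: bupropion 192/347 = 55.3%, the combination therapy 20/29 = 69.0% → the combination therapy
Heavy smokers: bupropion 7/30 = 23.3%, the combination therapy 153/454 = 33.7% → the combination therapy
Overall: bupropion 309/612 = 50.5%, the combination therapy 289/671 = 43.1% → bupropion
The combination therapy wins each dependence group but bupropion wins overall — the comparison reverses. The combination therapy's participants skew toward heavy smokers, which has a lower base rate.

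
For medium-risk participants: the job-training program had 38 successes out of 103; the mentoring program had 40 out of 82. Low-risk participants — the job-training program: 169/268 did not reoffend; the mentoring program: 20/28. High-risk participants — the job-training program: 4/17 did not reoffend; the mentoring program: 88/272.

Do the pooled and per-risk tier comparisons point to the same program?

No

Medium-risk: the job-training program 38/103 = 36.9%, the mentoring program 40/82 = 48.8% → the mentoring program
Low-risk: the job-training program 169/268 = 63.1%, the mentoring program 20/28 = 71.4% → the mentoring program
High-risk: the job-training program 4/17 = 23.5%, the mentoring program 88/272 = 32.4% → the mentoring program
Overall: the job-training program 211/388 = 54.4%, the mentoring program 148/382 = 38.7% → the job-training program
The mentoring program wins each risk group but the job-training program wins overall — the comparison reverses. The mentoring program's participants skew toward high-risk, which has a lower base rate.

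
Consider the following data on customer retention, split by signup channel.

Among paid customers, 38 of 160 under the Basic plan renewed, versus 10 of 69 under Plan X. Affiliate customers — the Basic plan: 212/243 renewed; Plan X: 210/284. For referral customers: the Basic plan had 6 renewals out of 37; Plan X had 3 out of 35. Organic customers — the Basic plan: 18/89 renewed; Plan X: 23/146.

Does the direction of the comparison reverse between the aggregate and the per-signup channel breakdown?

No

Paid: the Basic plan 38/160 = 23.8%, Plan X 10/69 = 14.5% → the Basic plan
Affiliate: the Basic plan 212/243 = 87.2%, Plan X 210/284 = 73.9% → the Basic plan
Referral: the Basic plan 6/37 = 16.2%, Plan X 3/35 = 8.6% → the Basic plan
Organic: the Basic plan 18/89 = 20.2%, Plan X 23/146 = 15.8% → the Basic plan
Overall: the Basic plan 274/529 = 51.8%, Plan X 246/534 = 46.1% → the Basic plan
The Basic plan wins overall and in every signup group — no reversal.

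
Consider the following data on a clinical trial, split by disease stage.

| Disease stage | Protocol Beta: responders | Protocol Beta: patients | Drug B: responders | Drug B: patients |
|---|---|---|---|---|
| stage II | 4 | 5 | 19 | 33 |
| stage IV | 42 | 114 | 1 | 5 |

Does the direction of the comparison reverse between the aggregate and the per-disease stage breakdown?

Yes

Stage II: Protocol Beta 4/5 = 80.0%, Drug B 19/33 = 57.6% → Protocol Beta
Stage IV: Protocol Beta 42/114 = 36.8%, Drug B 1/5 = 20.0% → Protocol Beta
Overall: Protocol Beta 46/119 = 38.7%, Drug B 20/38 = 52.6% → Drug B
Protocol Beta wins each disease group but Drug B wins overall — the comparison reverses. Protocol Beta's patients skew toward stage IV, which has a lower base rate.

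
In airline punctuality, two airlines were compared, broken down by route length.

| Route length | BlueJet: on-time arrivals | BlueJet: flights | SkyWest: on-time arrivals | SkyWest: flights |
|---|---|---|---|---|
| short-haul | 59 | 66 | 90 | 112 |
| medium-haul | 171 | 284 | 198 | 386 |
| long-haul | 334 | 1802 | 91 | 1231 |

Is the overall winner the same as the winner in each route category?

Yes

Short-haul: BlueJet 59/66 = 89.4%, SkyWest 90/112 = 80.4% → BlueJet
Medium-haul: BlueJet 171/284 = 60.2%, SkyWest 198/386 = 51.3% → BlueJet
Long-haul: BlueJet 334/1802 = 18.5%, SkyWest 91/1231 = 7.4% → BlueJet
Overall: BlueJet 564/2152 = 26.2%, SkyWest 379/1729 = 21.9% → BlueJet
BlueJet wins overall and in every route group — no reversal.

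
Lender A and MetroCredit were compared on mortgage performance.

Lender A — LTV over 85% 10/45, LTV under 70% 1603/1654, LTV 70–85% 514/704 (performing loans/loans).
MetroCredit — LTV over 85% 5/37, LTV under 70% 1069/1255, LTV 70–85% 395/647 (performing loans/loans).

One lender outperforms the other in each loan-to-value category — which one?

LTV over 85%: Lender A 10/45 = 22.2%, MetroCredit 5/37 = 13.5% → Lender A
LTV under 70%: Lender A 1603/1654 = 96.9%, MetroCredit 1069/1255 = 85.2% → Lender A
LTV 70–85%: Lender A 514/704 = 73.0%, MetroCredit 395/647 = 61.1% → Lender A
Lender A has the higher rate in all 3 groups.

Lender A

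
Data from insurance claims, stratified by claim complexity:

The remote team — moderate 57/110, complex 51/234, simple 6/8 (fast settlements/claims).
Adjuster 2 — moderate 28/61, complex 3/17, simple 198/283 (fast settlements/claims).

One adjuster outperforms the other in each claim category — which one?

Moderate: the remote team 57/110 = 51.8%, Adjuster 2 28/61 = 45.9% → the remote team
Complex: the remote team 51/234 = 21.8%, Adjuster 2 3/17 = 17.6% → the remote team
Simple: the remote team 6/8 = 75.0%, Adjuster 2 198/283 = 70.0% → the remote team
The remote team has the higher rate in all 3 groups.

the remote team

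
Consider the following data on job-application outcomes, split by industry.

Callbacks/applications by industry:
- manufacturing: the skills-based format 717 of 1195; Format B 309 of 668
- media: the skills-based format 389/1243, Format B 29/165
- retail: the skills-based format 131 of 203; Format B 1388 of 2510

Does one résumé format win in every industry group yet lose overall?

Manufacturing: the skills-based format 717/1195 = 60.0%, Format B 309/668 = 46.3% → the skills-based format
Media: the skills-based format 389/1243 = 31.3%, Format B 29/165 = 17.6% → the skills-based format
Retail: the skills-based format 131/203 = 64.5%, Format B 1388/2510 = 55.3% → the skills-based format
Overall: the skills-based format 1237/2641 = 46.8%, Format B 1726/3343 = 51.6% → Format B
The skills-based format wins each industry group but Format B wins overall — the comparison reverses. The skills-based format's applications skew toward media, which has a lower base rate.

Yes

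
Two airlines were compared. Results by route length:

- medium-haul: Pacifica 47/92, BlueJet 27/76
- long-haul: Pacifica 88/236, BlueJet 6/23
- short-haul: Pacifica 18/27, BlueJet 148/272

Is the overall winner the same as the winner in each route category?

Medium-haul: Pacifica 47/92 = 51.1%, BlueJet 27/76 = 35.5% → Pacifica
Long-haul: Pacifica 88/236 = 37.3%, BlueJet 6/23 = 26.1% → Pacifica
Short-haul: Pacifica 18/27 = 66.7%, BlueJet 148/272 = 54.4% → Pacifica
Overall: Pacifica 153/355 = 43.1%, BlueJet 181/371 = 48.8% → BlueJet
Pacifica wins each route group but BlueJet wins overall — the comparison reverses. Pacifica's flights skew toward long-haul, which has a lower base rate.

No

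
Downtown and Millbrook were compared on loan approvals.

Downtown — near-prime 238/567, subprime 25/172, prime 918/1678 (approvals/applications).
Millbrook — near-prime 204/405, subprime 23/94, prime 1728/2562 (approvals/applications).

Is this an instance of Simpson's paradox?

Near-prime: Downtown 238/567 = 42.0%, Millbrook 204/405 = 50.4% → Millbrook
Subprime: Downtown 25/172 = 14.5%, Millbrook 23/94 = 24.5% → Millbrook
Prime: Downtown 918/1678 = 54.7%, Millbrook 1728/2562 = 67.4% → Millbrook
Overall: Downtown 1181/2417 = 48.9%, Millbrook 1955/3061 = 63.9% → Millbrook
Millbrook wins overall and in every credit group — no reversal.

No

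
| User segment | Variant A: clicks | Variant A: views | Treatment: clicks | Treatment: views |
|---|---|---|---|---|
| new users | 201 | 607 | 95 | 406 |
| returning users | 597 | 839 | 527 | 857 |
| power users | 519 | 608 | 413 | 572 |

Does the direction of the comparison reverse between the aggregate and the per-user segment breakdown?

New users: Variant A 201/607 = 33.1%, Treatment 95/406 = 23.4% → Variant A
Returning users: Variant A 597/839 = 71.2%, Treatment 527/857 = 61.5% → Variant A
Power users: Variant A 519/608 = 85.4%, Treatment 413/572 = 72.2% → Variant A
Overall: Variant A 1317/2054 = 64.1%, Treatment 1035/1835 = 56.4% → Variant A
Variant A wins overall and in every user group — no reversal.

No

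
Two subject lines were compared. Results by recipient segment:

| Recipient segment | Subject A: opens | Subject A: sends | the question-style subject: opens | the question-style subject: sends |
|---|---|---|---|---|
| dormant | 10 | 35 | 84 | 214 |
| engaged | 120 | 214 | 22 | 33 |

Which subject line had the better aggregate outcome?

Subject A

Dormant: Subject A 10/35 = 28.6%, the question-style subject 84/214 = 39.3% → the question-style subject
Engaged: Subject A 120/214 = 56.1%, the question-style subject 22/33 = 66.7% → the question-style subject
Overall: Subject A 130/249 = 52.2%, the question-style subject 106/247 = 42.9% → Subject A
(The question-style subject wins every recipient group but Subject A wins overall — the question-style subject's sends skew toward the low-rate dormant group.)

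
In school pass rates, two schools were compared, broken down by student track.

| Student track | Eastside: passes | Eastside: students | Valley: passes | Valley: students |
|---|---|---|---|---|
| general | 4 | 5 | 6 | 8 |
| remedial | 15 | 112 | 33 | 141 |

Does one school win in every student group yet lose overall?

No

General: Eastside 4/5 = 80.0%, Valley 6/8 = 75.0% → Eastside
Remedial: Eastside 15/112 = 13.4%, Valley 33/141 = 23.4% → Valley
Overall: Eastside 19/117 = 16.2%, Valley 39/149 = 26.2% → Valley
Neither sweeps: Eastside wins 1 of 2 groups, Valley wins 1. Valley wins overall but not every group — no Simpson reversal.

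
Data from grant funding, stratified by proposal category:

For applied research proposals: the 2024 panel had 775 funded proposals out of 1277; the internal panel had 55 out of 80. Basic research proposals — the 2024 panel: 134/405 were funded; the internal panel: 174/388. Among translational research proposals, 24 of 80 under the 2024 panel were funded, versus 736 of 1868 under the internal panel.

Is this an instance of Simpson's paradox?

Applied research: the 2024 panel 775/1277 = 60.7%, the internal panel 55/80 = 68.8% → the internal panel
Basic research: the 2024 panel 134/405 = 33.1%, the internal panel 174/388 = 44.8% → the internal panel
Translational research: the 2024 panel 24/80 = 30.0%, the internal panel 736/1868 = 39.4% → the internal panel
Overall: the 2024 panel 933/1762 = 53.0%, the internal panel 965/2336 = 41.3% → the 2024 panel
The internal panel wins each proposal group but the 2024 panel wins overall — the comparison reverses. The internal panel's proposals skew toward translational research, which has a lower base rate.

Yes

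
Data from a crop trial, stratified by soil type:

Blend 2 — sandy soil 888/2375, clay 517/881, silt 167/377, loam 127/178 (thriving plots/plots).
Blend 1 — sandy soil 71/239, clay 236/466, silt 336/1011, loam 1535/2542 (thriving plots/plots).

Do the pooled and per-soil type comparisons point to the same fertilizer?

Sandy soil: Blend 2 888/2375 = 37.4%, Blend 1 71/239 = 29.7% → Blend 2
Clay: Blend 2 517/881 = 58.7%, Blend 1 236/466 = 50.6% → Blend 2
Silt: Blend 2 167/377 = 44.3%, Blend 1 336/1011 = 33.2% → Blend 2
Loam: Blend 2 127/178 = 71.3%, Blend 1 1535/2542 = 60.4% → Blend 2
Overall: Blend 2 1699/3811 = 44.6%, Blend 1 2178/4258 = 51.2% → Blend 1
Blend 2 wins each soil group but Blend 1 wins overall — the comparison reverses. Blend 2's plots skew toward sandy soil, which has a lower base rate.

No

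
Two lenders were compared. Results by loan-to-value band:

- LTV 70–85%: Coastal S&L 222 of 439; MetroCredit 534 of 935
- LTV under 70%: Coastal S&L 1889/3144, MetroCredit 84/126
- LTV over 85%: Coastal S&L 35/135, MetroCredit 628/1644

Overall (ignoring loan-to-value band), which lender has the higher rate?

Coastal S&L

LTV 70–85%: Coastal S&L 222/439 = 50.6%, MetroCredit 534/935 = 57.1% → MetroCredit
LTV under 70%: Coastal S&L 1889/3144 = 60.1%, MetroCredit 84/126 = 66.7% → MetroCredit
LTV over 85%: Coastal S&L 35/135 = 25.9%, MetroCredit 628/1644 = 38.2% → MetroCredit
Overall: Coastal S&L 2146/3718 = 57.7%, MetroCredit 1246/2705 = 46.1% → Coastal S&L
(MetroCredit wins every loan-to-value group but Coastal S&L wins overall — MetroCredit's loans skew toward the low-rate LTV over 85% group.)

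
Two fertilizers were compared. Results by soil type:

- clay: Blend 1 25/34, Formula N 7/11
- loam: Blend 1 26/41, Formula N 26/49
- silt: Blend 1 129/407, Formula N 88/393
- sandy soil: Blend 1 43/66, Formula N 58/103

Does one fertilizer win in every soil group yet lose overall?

Clay: Blend 1 25/34 = 73.5%, Formula N 7/11 = 63.6% → Blend 1
Loam: Blend 1 26/41 = 63.4%, Formula N 26/49 = 53.1% → Blend 1
Silt: Blend 1 129/407 = 31.7%, Formula N 88/393 = 22.4% → Blend 1
Sandy soil: Blend 1 43/66 = 65.2%, Formula N 58/103 = 56.3% → Blend 1
Overall: Blend 1 223/548 = 40.7%, Formula N 179/556 = 32.2% → Blend 1
Blend 1 wins overall and in every soil group — no reversal.

No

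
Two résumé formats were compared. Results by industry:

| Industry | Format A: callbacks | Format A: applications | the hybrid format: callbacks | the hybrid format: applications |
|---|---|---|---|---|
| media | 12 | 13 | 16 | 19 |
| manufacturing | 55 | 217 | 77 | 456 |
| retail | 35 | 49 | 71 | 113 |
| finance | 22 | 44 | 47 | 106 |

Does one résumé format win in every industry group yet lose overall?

No

Media: Format A 12/13 = 92.3%, the hybrid format 16/19 = 84.2% → Format A
Manufacturing: Format A 55/217 = 25.3%, the hybrid format 77/456 = 16.9% → Format A
Retail: Format A 35/49 = 71.4%, the hybrid format 71/113 = 62.8% → Format A
Finance: Format A 22/44 = 50.0%, the hybrid format 47/106 = 44.3% → Format A
Overall: Format A 124/323 = 38.4%, the hybrid format 211/694 = 30.4% → Format A
Format A wins overall and in every industry group — no reversal.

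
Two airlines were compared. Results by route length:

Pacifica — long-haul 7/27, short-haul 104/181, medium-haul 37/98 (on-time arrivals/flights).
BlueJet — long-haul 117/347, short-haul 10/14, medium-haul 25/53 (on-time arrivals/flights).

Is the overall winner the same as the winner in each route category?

Long-haul: Pacifica 7/27 = 25.9%, BlueJet 117/347 = 33.7% → BlueJet
Short-haul: Pacifica 104/181 = 57.5%, BlueJet 10/14 = 71.4% → BlueJet
Medium-haul: Pacifica 37/98 = 37.8%, BlueJet 25/53 = 47.2% → BlueJet
Overall: Pacifica 148/306 = 48.4%, BlueJet 152/414 = 36.7% → Pacifica
BlueJet wins each route group but Pacifica wins overall — the comparison reverses. BlueJet's flights skew toward long-haul, which has a lower base rate.

No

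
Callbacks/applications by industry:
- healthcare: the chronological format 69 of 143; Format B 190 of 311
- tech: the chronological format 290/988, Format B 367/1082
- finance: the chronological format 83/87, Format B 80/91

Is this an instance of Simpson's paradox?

Healthcare: the chronological format 69/143 = 48.3%, Format B 190/311 = 61.1% → Format B
Tech: the chronological format 290/988 = 29.4%, Format B 367/1082 = 33.9% → Format B
Finance: the chronological format 83/87 = 95.4%, Format B 80/91 = 87.9% → the chronological format
Overall: the chronological format 442/1218 = 36.3%, Format B 637/1484 = 42.9% → Format B
Neither sweeps: the chronological format wins 1 of 3 groups, Format B wins 2. Format B wins overall but not every group — no Simpson reversal.

No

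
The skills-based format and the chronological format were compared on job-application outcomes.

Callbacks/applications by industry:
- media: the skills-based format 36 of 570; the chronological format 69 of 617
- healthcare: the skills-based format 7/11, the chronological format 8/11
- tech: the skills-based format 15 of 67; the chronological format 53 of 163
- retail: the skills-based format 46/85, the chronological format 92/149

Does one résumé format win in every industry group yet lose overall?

No

Media: the skills-based format 36/570 = 6.3%, the chronological format 69/617 = 11.2% → the chronological format
Healthcare: the skills-based format 7/11 = 63.6%, the chronological format 8/11 = 72.7% → the chronological format
Tech: the skills-based format 15/67 = 22.4%, the chronological format 53/163 = 32.5% → the chronological format
Retail: the skills-based format 46/85 = 54.1%, the chronological format 92/149 = 61.7% → the chronological format
Overall: the skills-based format 104/733 = 14.2%, the chronological format 222/940 = 23.6% → the chronological format
The chronological format wins overall and in every industry group — no reversal.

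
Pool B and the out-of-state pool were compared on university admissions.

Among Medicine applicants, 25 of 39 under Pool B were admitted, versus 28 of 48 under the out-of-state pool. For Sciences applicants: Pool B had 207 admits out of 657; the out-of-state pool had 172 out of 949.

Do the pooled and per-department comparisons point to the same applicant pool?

Yes

Medicine: Pool B 25/39 = 64.1%, the out-of-state pool 28/48 = 58.3% → Pool B
Sciences: Pool B 207/657 = 31.5%, the out-of-state pool 172/949 = 18.1% → Pool B
Overall: Pool B 232/696 = 33.3%, the out-of-state pool 200/997 = 20.1% → Pool B
Pool B wins overall and in every department group — no reversal.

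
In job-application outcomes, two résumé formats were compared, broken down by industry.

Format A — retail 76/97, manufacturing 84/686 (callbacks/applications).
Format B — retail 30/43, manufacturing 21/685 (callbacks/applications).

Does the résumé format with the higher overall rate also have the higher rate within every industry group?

Yes

Retail: Format A 76/97 = 78.4%, Format B 30/43 = 69.8% → Format A
Manufacturing: Format A 84/686 = 12.2%, Format B 21/685 = 3.1% → Format A
Overall: Format A 160/783 = 20.4%, Format B 51/728 = 7.0% → Format A
Format A wins overall and in every industry group — no reversal.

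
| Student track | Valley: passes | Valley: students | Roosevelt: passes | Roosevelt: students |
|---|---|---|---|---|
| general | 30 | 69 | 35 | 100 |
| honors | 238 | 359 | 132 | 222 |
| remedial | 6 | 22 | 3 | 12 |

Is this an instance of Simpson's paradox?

General: Valley 30/69 = 43.5%, Roosevelt 35/100 = 35.0% → Valley
Honors: Valley 238/359 = 66.3%, Roosevelt 132/222 = 59.5% → Valley
Remedial: Valley 6/22 = 27.3%, Roosevelt 3/12 = 25.0% → Valley
Overall: Valley 274/450 = 60.9%, Roosevelt 170/334 = 50.9% → Valley
Valley wins overall and in every student group — no reversal.

No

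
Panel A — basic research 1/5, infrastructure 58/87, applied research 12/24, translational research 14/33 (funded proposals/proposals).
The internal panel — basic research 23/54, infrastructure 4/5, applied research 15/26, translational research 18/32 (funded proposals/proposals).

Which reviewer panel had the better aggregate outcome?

Panel A

Basic research: Panel A 1/5 = 20.0%, the internal panel 23/54 = 42.6% → the internal panel
Infrastructure: Panel A 58/87 = 66.7%, the internal panel 4/5 = 80.0% → the internal panel
Applied research: Panel A 12/24 = 50.0%, the internal panel 15/26 = 57.7% → the internal panel
Translational research: Panel A 14/33 = 42.4%, the internal panel 18/32 = 56.2% → the internal panel
Overall: Panel A 85/149 = 57.0%, the internal panel 60/117 = 51.3% → Panel A
(The internal panel wins every proposal group but Panel A wins overall — the internal panel's proposals skew toward the low-rate basic research group.)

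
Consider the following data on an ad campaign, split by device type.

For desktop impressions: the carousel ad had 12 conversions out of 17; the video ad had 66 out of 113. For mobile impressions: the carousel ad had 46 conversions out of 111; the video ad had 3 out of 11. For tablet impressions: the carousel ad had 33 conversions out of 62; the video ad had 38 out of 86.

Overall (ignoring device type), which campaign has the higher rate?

the video ad

Desktop: the carousel ad 12/17 = 70.6%, the video ad 66/113 = 58.4% → the carousel ad
Mobile: the carousel ad 46/111 = 41.4%, the video ad 3/11 = 27.3% → the carousel ad
Tablet: the carousel ad 33/62 = 53.2%, the video ad 38/86 = 44.2% → the carousel ad
Overall: the carousel ad 91/190 = 47.9%, the video ad 107/210 = 51.0% → the video ad
(The carousel ad wins every device group but the video ad wins overall — the carousel ad's impressions skew toward the low-rate mobile group.)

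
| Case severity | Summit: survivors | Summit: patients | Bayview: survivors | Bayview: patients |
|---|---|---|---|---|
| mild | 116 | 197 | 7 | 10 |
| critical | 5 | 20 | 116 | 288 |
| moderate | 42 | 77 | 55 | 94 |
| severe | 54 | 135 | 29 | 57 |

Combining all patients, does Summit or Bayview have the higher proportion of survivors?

Summit

Mild: Summit 116/197 = 58.9%, Bayview 7/10 = 70.0% → Bayview
Critical: Summit 5/20 = 25.0%, Bayview 116/288 = 40.3% → Bayview
Moderate: Summit 42/77 = 54.5%, Bayview 55/94 = 58.5% → Bayview
Severe: Summit 54/135 = 40.0%, Bayview 29/57 = 50.9% → Bayview
Overall: Summit 217/429 = 50.6%, Bayview 207/449 = 46.1% → Summit
(Bayview wins every case group but Summit wins overall — Bayview's patients skew toward the low-rate critical group.)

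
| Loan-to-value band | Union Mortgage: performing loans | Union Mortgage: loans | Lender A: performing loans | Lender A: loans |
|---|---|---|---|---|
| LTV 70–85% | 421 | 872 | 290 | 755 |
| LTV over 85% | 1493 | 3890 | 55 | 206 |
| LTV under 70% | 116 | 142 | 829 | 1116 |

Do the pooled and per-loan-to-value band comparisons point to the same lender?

LTV 70–85%: Union Mortgage 421/872 = 48.3%, Lender A 290/755 = 38.4% → Union Mortgage
LTV over 85%: Union Mortgage 1493/3890 = 38.4%, Lender A 55/206 = 26.7% → Union Mortgage
LTV under 70%: Union Mortgage 116/142 = 81.7%, Lender A 829/1116 = 74.3% → Union Mortgage
Overall: Union Mortgage 2030/4904 = 41.4%, Lender A 1174/2077 = 56.5% → Lender A
Union Mortgage wins each loan-to-value group but Lender A wins overall — the comparison reverses. Union Mortgage's loans skew toward LTV over 85%, which has a lower base rate.

No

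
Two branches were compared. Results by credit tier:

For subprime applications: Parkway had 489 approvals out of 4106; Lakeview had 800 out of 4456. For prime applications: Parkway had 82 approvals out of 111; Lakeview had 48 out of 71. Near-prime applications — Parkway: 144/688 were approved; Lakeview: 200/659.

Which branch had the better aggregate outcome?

Lakeview

Subprime: Parkway 489/4106 = 11.9%, Lakeview 800/4456 = 18.0% → Lakeview
Prime: Parkway 82/111 = 73.9%, Lakeview 48/71 = 67.6% → Parkway
Near-prime: Parkway 144/688 = 20.9%, Lakeview 200/659 = 30.3% → Lakeview
Overall: Parkway 715/4905 = 14.6%, Lakeview 1048/5186 = 20.2% → Lakeview
(Neither sweeps every credit group, but Lakeview has the higher pooled rate.)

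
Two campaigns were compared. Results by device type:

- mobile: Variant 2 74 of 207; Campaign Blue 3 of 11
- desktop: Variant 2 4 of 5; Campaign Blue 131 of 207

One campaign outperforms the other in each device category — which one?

Mobile: Variant 2 74/207 = 35.7%, Campaign Blue 3/11 = 27.3% → Variant 2
Desktop: Variant 2 4/5 = 80.0%, Campaign Blue 131/207 = 63.3% → Variant 2
Variant 2 has the higher rate in both groups.

Variant 2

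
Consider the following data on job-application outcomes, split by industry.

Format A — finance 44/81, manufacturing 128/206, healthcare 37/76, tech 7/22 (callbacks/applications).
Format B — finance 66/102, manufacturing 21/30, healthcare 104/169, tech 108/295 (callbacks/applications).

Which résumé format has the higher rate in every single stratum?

Finance: Format A 44/81 = 54.3%, Format B 66/102 = 64.7% → Format B
Manufacturing: Format A 128/206 = 62.1%, Format B 21/30 = 70.0% → Format B
Healthcare: Format A 37/76 = 48.7%, Format B 104/169 = 61.5% → Format B
Tech: Format A 7/22 = 31.8%, Format B 108/295 = 36.6% → Format B
Format B has the higher rate in all 4 groups.

Format B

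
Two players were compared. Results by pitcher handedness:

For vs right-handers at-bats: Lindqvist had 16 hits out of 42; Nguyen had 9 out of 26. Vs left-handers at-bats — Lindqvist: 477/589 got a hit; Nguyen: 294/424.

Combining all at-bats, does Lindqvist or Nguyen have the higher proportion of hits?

Vs right-handers: Lindqvist 16/42 = 38.1%, Nguyen 9/26 = 34.6% → Lindqvist
Vs left-handers: Lindqvist 477/589 = 81.0%, Nguyen 294/424 = 69.3% → Lindqvist
Overall: Lindqvist 493/631 = 78.1%, Nguyen 303/450 = 67.3% → Lindqvist

Lindqvist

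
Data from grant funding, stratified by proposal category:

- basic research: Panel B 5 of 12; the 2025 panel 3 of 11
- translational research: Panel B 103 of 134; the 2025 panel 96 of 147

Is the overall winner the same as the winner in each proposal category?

Basic research: Panel B 5/12 = 41.7%, the 2025 panel 3/11 = 27.3% → Panel B
Translational research: Panel B 103/134 = 76.9%, the 2025 panel 96/147 = 65.3% → Panel B
Overall: Panel B 108/146 = 74.0%, the 2025 panel 99/158 = 62.7% → Panel B
Panel B wins overall and in every proposal group — no reversal.

Yes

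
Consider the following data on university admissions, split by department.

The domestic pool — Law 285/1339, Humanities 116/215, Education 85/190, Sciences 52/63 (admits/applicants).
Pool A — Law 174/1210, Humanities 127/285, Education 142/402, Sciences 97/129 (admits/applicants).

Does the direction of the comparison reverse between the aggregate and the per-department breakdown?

Law: the domestic pool 285/1339 = 21.3%, Pool A 174/1210 = 14.4% → the domestic pool
Humanities: the domestic pool 116/215 = 54.0%, Pool A 127/285 = 44.6% → the domestic pool
Education: the domestic pool 85/190 = 44.7%, Pool A 142/402 = 35.3% → the domestic pool
Sciences: the domestic pool 52/63 = 82.5%, Pool A 97/129 = 75.2% → the domestic pool
Overall: the domestic pool 538/1807 = 29.8%, Pool A 540/2026 = 26.7% → the domestic pool
The domestic pool wins overall and in every department group — no reversal.

No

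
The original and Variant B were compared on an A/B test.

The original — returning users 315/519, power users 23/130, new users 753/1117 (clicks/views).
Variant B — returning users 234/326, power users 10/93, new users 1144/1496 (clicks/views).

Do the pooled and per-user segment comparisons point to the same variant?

No

Returning users: the original 315/519 = 60.7%, Variant B 234/326 = 71.8% → Variant B
Power users: the original 23/130 = 17.7%, Variant B 10/93 = 10.8% → the original
New users: the original 753/1117 = 67.4%, Variant B 1144/1496 = 76.5% → Variant B
Overall: the original 1091/1766 = 61.8%, Variant B 1388/1915 = 72.5% → Variant B
Neither sweeps: the original wins 1 of 3 groups, Variant B wins 2. Variant B wins overall but not every group — no Simpson reversal.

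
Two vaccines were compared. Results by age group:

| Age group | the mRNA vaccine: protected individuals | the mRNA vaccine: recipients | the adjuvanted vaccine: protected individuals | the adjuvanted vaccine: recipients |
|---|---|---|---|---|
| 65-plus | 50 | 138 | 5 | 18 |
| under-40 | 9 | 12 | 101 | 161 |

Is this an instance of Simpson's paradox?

65-plus: the mRNA vaccine 50/138 = 36.2%, the adjuvanted vaccine 5/18 = 27.8% → the mRNA vaccine
Under-40: the mRNA vaccine 9/12 = 75.0%, the adjuvanted vaccine 101/161 = 62.7% → the mRNA vaccine
Overall: the mRNA vaccine 59/150 = 39.3%, the adjuvanted vaccine 106/179 = 59.2% → the adjuvanted vaccine
The mRNA vaccine wins each age group but the adjuvanted vaccine wins overall — the comparison reverses. The mRNA vaccine's recipients skew toward 65-plus, which has a lower base rate.

Yes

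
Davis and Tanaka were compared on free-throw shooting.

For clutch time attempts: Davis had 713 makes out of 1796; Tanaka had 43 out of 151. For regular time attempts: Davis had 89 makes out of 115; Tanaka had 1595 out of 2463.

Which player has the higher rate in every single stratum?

Clutch time: Davis 713/1796 = 39.7%, Tanaka 43/151 = 28.5% → Davis
Regular time: Davis 89/115 = 77.4%, Tanaka 1595/2463 = 64.8% → Davis
Davis has the higher rate in both groups.

Davis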